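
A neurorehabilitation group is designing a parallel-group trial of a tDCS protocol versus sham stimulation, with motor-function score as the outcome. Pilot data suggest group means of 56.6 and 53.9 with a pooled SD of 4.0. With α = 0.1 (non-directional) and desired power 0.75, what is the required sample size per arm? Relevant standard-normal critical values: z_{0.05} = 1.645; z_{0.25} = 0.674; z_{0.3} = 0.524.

Cohen's d = |M₁ − M₂| / SD_pooled = |56.6 − 53.9| / 4.0 = 2.7 / 4.0 = 0.675.
For two independent groups with equal n: n = 2·((z_{α/2} + z_β) / d)².
z_{α/2} + z_β = 1.645 + 0.674 = 2.319.
n = 2 × (2.319 / 0.675)² = 2 × 3.436² = 2 × 11.80 = 23.6.
Round up to the next whole participant.

n = 24 per group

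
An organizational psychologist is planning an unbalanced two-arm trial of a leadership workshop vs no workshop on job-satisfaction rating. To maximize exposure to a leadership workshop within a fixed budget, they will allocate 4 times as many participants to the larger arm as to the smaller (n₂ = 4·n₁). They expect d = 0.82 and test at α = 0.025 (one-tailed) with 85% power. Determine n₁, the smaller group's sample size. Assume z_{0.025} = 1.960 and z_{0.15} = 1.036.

With allocation ratio k = n₂/n₁ = 4, Var(x̄₁−x̄₂) = σ²(1/n₁ + 1/(k·n₁)) = σ²·(k+1)/(k·n₁).
So n₁ = (1 + 1/k)·((z_{α} + z_β)/d)² = 1.250 × (2.996/0.82)².
n₁ = 1.250 × 13.35 = 16.7.
Round up: n₁ = 17, giving n₂ = 4 × 17 = 68.

n₁ = 17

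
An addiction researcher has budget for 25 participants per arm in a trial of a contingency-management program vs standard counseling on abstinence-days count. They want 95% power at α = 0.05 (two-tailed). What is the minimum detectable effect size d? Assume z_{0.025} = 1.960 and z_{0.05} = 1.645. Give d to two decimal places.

For two independent groups of n = 25 each: d_min = (z_{α/2} + z_β)·√(2/n).
z-sum = 1.960 + 1.645 = 3.605.
d_min = 3.605 × √(2/25) = 3.605 × 0.2828 = 1.020.

d_min ≈ 1.02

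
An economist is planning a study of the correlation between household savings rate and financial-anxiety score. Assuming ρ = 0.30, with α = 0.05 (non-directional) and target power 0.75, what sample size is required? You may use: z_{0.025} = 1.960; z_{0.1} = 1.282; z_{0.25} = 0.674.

n = 76

Fisher's z: C = ½·ln((1+r)/(1−r)) = ½·ln(1.8571) = 0.3095.
n = ((z_{α/2} + z_β)/C)² + 3.
(1.960 + 0.674) / 0.3095 = 2.634 / 0.3095 = 8.511.
n = 8.511² + 3 = 72.43 + 3 = 75.4.
Round up.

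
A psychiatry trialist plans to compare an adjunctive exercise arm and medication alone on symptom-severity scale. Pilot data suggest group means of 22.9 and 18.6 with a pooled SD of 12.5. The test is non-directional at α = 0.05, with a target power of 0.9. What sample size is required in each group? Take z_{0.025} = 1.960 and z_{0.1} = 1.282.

n = 178 per group

Cohen's d = |M₁ − M₂| / SD_pooled = |22.9 − 18.6| / 12.5 = 4.3 / 12.5 = 0.344.
For two independent groups with equal n: n = 2·((z_{α/2} + z_β) / d)².
z_{α/2} + z_β = 1.960 + 1.282 = 3.242.
n = 2 × (3.242 / 0.344)² = 2 × 9.424² = 2 × 88.82 = 177.6.
Round up to the next whole participant.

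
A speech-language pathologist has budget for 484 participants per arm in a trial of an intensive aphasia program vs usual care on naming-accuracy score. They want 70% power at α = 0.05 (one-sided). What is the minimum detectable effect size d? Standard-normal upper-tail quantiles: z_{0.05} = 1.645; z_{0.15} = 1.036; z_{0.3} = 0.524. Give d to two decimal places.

For two independent groups of n = 484 each: d_min = (z_{α} + z_β)·√(2/n).
z-sum = 1.645 + 0.524 = 2.169.
d_min = 2.169 × √(2/484) = 2.169 × 0.0643 = 0.139.

d_min ≈ 0.14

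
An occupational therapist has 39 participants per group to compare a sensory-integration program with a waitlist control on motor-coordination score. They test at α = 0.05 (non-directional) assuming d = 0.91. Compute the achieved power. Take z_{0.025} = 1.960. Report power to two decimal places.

For two equal groups, power = Φ(d·√(n/2) − z_{α/2}).
d·√(n/2) = 0.91 × √(39/2) = 0.91 × 4.416 = 4.018.
z_β = 4.018 − 1.960 = 2.058.
Power = Φ(2.058) = 0.980.

power ≈ 0.98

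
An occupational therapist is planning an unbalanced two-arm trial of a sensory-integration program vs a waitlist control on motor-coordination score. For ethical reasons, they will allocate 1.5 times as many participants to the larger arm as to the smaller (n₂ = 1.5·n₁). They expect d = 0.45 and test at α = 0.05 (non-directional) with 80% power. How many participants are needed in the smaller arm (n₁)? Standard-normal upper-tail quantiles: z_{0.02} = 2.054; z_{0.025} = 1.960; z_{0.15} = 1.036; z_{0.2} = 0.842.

With allocation ratio k = n₂/n₁ = 1.5, Var(x̄₁−x̄₂) = σ²(1/n₁ + 1/(k·n₁)) = σ²·(k+1)/(k·n₁).
So n₁ = (1 + 1/k)·((z_{α/2} + z_β)/d)² = 1.667 × (2.802/0.45)².
n₁ = 1.667 × 38.77 = 64.6.
Round up: n₁ = 65, giving n₂ = ⌈1.5 × 65⌉ = ⌈97.5⌉ = 98.

n₁ = 65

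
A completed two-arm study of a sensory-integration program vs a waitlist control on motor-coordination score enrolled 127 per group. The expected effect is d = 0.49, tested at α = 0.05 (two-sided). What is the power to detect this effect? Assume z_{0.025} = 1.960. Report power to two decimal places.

For two equal groups, power = Φ(d·√(n/2) − z_{α/2}).
d·√(n/2) = 0.49 × √(127/2) = 0.49 × 7.969 = 3.905.
z_β = 3.905 − 1.960 = 1.945.
Power = Φ(1.945) = 0.974.

power ≈ 0.97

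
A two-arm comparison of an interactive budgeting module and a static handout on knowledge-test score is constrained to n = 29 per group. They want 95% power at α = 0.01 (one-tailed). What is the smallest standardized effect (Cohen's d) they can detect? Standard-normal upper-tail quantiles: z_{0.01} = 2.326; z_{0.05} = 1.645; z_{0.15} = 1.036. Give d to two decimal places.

For two independent groups of n = 29 each: d_min = (z_{α} + z_β)·√(2/n).
z-sum = 2.326 + 1.645 = 3.971.
d_min = 3.971 × √(2/29) = 3.971 × 0.2626 = 1.043.

d_min ≈ 1.04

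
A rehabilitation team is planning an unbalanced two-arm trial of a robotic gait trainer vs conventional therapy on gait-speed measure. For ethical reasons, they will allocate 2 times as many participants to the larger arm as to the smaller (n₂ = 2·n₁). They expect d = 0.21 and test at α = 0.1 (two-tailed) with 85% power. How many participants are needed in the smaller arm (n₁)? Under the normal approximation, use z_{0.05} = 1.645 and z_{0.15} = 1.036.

n₁ = 245

With allocation ratio k = n₂/n₁ = 2, Var(x̄₁−x̄₂) = σ²(1/n₁ + 1/(k·n₁)) = σ²·(k+1)/(k·n₁).
So n₁ = (1 + 1/k)·((z_{α/2} + z_β)/d)² = 1.500 × (2.681/0.21)².
n₁ = 1.500 × 162.99 = 244.5.
Round up: n₁ = 245, giving n₂ = 2 × 245 = 490.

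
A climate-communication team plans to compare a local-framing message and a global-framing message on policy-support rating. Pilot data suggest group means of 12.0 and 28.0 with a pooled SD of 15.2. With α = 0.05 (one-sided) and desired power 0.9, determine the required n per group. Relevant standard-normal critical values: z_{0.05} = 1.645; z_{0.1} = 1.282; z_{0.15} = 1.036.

n = 16 per group

Cohen's d = |M₁ − M₂| / SD_pooled = |12.0 − 28.0| / 15.2 = 16.0 / 15.2 = 1.053.
For two independent groups with equal n: n = 2·((z_{α} + z_β) / d)².
z_{α} + z_β = 1.645 + 1.282 = 2.927.
n = 2 × (2.927 / 1.053)² = 2 × 2.780² = 2 × 7.73 = 15.5.
Round up to the next whole participant.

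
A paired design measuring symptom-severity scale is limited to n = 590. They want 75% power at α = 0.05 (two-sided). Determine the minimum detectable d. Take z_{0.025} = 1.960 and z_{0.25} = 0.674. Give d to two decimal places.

For a single sample (or paired design) of n = 590: d_min = (z_{α/2} + z_β)/√n.
z-sum = 1.960 + 0.674 = 2.634.
d_min = 2.634 / √590 = 2.634 / 24.290 = 0.108.

d_min ≈ 0.11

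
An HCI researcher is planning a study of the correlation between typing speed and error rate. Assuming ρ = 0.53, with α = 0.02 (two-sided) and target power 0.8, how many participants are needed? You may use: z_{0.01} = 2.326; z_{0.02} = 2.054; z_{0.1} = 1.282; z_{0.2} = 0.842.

n = 32

Fisher's z: C = ½·ln((1+r)/(1−r)) = ½·ln(3.2553) = 0.5901.
n = ((z_{α/2} + z_β)/C)² + 3.
(2.326 + 0.842) / 0.5901 = 3.168 / 0.5901 = 5.369.
n = 5.369² + 3 = 28.82 + 3 = 31.8.
Round up.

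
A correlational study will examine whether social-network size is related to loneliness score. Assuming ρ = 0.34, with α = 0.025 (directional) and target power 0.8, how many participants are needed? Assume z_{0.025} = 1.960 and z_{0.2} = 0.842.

n = 66

Fisher's z: C = ½·ln((1+r)/(1−r)) = ½·ln(2.0303) = 0.3541.
n = ((z_{α} + z_β)/C)² + 3.
(1.960 + 0.842) / 0.3541 = 2.802 / 0.3541 = 7.913.
n = 7.913² + 3 = 62.62 + 3 = 65.6.
Round up.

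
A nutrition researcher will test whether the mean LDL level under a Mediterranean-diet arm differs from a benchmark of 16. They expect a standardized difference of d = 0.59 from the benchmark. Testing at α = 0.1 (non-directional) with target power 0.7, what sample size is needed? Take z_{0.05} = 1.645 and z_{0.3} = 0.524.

n = 14

For a one-sample test: n = ((z_{α/2} + z_β) / d)².
z_{α/2} + z_β = 1.645 + 0.524 = 2.169.
n = (2.169 / 0.59)² = 3.676² = 13.51.
Round up.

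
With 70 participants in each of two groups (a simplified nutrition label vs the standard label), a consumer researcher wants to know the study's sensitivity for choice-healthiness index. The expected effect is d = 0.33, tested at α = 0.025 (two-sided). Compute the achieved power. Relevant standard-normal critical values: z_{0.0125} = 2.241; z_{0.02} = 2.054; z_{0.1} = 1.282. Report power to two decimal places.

For two equal groups, power = Φ(d·√(n/2) − z_{α/2}).
d·√(n/2) = 0.33 × √(70/2) = 0.33 × 5.916 = 1.952.
z_β = 1.952 − 2.241 = -0.289.
Power = Φ(-0.289) = 0.386.

power ≈ 0.39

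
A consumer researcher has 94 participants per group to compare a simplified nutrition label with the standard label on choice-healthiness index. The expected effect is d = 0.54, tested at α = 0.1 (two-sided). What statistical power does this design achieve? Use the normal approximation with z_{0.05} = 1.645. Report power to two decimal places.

For two equal groups, power = Φ(d·√(n/2) − z_{α/2}).
d·√(n/2) = 0.54 × √(94/2) = 0.54 × 6.856 = 3.702.
z_β = 3.702 − 1.645 = 2.057.
Power = Φ(2.057) = 0.980.

power ≈ 0.98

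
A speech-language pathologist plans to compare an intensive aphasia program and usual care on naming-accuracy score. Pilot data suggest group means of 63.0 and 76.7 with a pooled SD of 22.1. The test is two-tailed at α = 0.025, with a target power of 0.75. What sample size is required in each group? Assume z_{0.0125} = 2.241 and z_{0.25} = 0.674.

n = 45 per group

Cohen's d = |M₁ − M₂| / SD_pooled = |63.0 − 76.7| / 22.1 = 13.7 / 22.1 = 0.620.
For two independent groups with equal n: n = 2·((z_{α/2} + z_β) / d)².
z_{α/2} + z_β = 2.241 + 0.674 = 2.915.
n = 2 × (2.915 / 0.620)² = 2 × 4.702² = 2 × 22.11 = 44.2.
Round up to the next whole participant.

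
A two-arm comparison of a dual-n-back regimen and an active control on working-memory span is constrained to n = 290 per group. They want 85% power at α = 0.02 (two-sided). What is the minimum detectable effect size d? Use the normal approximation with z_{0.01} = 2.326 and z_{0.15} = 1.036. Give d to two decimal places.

d_min ≈ 0.28

For two independent groups of n = 290 each: d_min = (z_{α/2} + z_β)·√(2/n).
z-sum = 2.326 + 1.036 = 3.362.
d_min = 3.362 × √(2/290) = 3.362 × 0.0830 = 0.279.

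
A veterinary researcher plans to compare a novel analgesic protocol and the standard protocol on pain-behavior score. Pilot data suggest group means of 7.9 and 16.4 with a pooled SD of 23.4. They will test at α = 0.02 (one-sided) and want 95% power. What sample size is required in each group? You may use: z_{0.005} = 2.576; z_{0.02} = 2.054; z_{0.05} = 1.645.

n = 208 per group

Cohen's d = |M₁ − M₂| / SD_pooled = |7.9 − 16.4| / 23.4 = 8.5 / 23.4 = 0.363.
For two independent groups with equal n: n = 2·((z_{α} + z_β) / d)².
z_{α} + z_β = 2.054 + 1.645 = 3.699.
n = 2 × (3.699 / 0.363)² = 2 × 10.190² = 2 × 103.84 = 207.7.
Round up to the next whole participant.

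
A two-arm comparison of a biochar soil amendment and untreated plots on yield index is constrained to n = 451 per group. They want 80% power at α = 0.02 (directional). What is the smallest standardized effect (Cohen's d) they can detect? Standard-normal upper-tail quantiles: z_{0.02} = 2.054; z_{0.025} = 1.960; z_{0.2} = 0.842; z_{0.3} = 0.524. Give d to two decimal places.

For two independent groups of n = 451 each: d_min = (z_{α} + z_β)·√(2/n).
z-sum = 2.054 + 0.842 = 2.896.
d_min = 2.896 × √(2/451) = 2.896 × 0.0666 = 0.193.

d_min ≈ 0.19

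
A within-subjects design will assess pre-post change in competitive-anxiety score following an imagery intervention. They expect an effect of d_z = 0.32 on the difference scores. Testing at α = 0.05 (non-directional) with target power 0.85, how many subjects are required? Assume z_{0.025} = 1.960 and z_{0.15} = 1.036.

n = 88 pairs

For a paired (one-sample on differences) test: n = ((z_{α/2} + z_β) / d)².
z_{α/2} + z_β = 1.960 + 1.036 = 2.996.
n = (2.996 / 0.32)² = 9.362² = 87.66.
Round up.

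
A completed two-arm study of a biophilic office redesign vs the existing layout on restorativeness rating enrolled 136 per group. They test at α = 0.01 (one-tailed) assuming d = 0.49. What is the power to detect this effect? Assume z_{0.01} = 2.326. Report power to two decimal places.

power ≈ 0.96

For two equal groups, power = Φ(d·√(n/2) − z_{α}).
d·√(n/2) = 0.49 × √(136/2) = 0.49 × 8.246 = 4.041.
z_β = 4.041 − 2.326 = 1.715.
Power = Φ(1.715) = 0.957.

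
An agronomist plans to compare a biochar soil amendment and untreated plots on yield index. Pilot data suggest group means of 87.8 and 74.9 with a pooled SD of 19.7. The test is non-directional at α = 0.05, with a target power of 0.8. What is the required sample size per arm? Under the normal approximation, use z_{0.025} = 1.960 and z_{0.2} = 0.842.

Cohen's d = |M₁ − M₂| / SD_pooled = |87.8 − 74.9| / 19.7 = 12.9 / 19.7 = 0.655.
For two independent groups with equal n: n = 2·((z_{α/2} + z_β) / d)².
z_{α/2} + z_β = 1.960 + 0.842 = 2.802.
n = 2 × (2.802 / 0.655)² = 2 × 4.278² = 2 × 18.30 = 36.6.
Round up to the next whole participant.

n = 37 per group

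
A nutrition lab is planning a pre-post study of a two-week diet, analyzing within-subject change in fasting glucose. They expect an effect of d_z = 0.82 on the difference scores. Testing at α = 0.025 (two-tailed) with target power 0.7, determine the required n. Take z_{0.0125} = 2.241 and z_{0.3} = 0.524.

For a paired (one-sample on differences) test: n = ((z_{α/2} + z_β) / d)².
z_{α/2} + z_β = 2.241 + 0.524 = 2.765.
n = (2.765 / 0.82)² = 3.372² = 11.37.
Round up.

n = 12 pairs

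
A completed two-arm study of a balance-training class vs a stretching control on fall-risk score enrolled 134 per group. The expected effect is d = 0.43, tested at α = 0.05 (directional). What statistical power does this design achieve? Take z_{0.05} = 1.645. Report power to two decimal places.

For two equal groups, power = Φ(d·√(n/2) − z_{α}).
d·√(n/2) = 0.43 × √(134/2) = 0.43 × 8.185 = 3.520.
z_β = 3.520 − 1.645 = 1.875.
Power = Φ(1.875) = 0.970.

power ≈ 0.97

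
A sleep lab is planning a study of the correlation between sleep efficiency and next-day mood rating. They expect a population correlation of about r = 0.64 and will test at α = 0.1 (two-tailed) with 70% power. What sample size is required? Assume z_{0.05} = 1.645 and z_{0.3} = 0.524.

Fisher's z: C = ½·ln((1+r)/(1−r)) = ½·ln(4.5556) = 0.7582.
n = ((z_{α/2} + z_β)/C)² + 3.
(1.645 + 0.524) / 0.7582 = 2.169 / 0.7582 = 2.861.
n = 2.861² + 3 = 8.18 + 3 = 11.2.
Round up.

n = 12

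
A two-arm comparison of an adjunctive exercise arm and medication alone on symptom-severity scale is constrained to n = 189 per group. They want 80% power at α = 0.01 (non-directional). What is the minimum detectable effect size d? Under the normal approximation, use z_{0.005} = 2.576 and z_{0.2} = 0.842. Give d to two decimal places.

For two independent groups of n = 189 each: d_min = (z_{α/2} + z_β)·√(2/n).
z-sum = 2.576 + 0.842 = 3.418.
d_min = 3.418 × √(2/189) = 3.418 × 0.1029 = 0.352.

d_min ≈ 0.35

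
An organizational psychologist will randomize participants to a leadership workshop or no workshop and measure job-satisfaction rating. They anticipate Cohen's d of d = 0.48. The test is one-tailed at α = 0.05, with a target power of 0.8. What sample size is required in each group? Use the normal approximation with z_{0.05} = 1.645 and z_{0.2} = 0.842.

For two independent groups with equal n: n = 2·((z_{α} + z_β) / d)².
z_{α} + z_β = 1.645 + 0.842 = 2.487.
n = 2 × (2.487 / 0.48)² = 2 × 5.181² = 2 × 26.85 = 53.7.
Round up to the next whole participant.

n = 54 per group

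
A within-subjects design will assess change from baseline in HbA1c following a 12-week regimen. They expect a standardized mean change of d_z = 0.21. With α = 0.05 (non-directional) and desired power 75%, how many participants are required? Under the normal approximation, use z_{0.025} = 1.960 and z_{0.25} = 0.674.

For a paired (one-sample on differences) test: n = ((z_{α/2} + z_β) / d)².
z_{α/2} + z_β = 1.960 + 0.674 = 2.634.
n = (2.634 / 0.21)² = 12.543² = 157.32.
Round up.

n = 158 pairs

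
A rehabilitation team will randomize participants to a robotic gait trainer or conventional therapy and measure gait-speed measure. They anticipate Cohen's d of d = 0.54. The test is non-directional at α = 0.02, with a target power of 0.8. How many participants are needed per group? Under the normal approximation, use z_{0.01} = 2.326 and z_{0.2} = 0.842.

For two independent groups with equal n: n = 2·((z_{α/2} + z_β) / d)².
z_{α/2} + z_β = 2.326 + 0.842 = 3.168.
n = 2 × (3.168 / 0.54)² = 2 × 5.867² = 2 × 34.42 = 68.8.
Round up to the next whole participant.

n = 69 per group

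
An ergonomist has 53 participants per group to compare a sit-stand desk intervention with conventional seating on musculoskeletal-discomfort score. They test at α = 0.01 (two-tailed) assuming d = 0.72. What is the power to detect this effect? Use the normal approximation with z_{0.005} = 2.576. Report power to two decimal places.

For two equal groups, power = Φ(d·√(n/2) − z_{α/2}).
d·√(n/2) = 0.72 × √(53/2) = 0.72 × 5.148 = 3.706.
z_β = 3.706 − 2.576 = 1.130.
Power = Φ(1.130) = 0.871.

power ≈ 0.87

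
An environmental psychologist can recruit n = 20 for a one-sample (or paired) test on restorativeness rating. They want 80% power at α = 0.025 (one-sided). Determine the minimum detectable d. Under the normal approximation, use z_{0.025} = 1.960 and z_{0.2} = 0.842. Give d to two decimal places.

For a single sample (or paired design) of n = 20: d_min = (z_{α} + z_β)/√n.
z-sum = 1.960 + 0.842 = 2.802.
d_min = 2.802 / √20 = 2.802 / 4.472 = 0.627.

d_min ≈ 0.63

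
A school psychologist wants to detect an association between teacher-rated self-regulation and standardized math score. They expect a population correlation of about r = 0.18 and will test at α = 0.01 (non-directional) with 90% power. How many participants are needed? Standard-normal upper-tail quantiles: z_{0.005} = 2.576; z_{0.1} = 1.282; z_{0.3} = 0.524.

n = 453

Fisher's z: C = ½·ln((1+r)/(1−r)) = ½·ln(1.4390) = 0.1820.
n = ((z_{α/2} + z_β)/C)² + 3.
(2.576 + 1.282) / 0.1820 = 3.858 / 0.1820 = 21.198.
n = 21.198² + 3 = 449.35 + 3 = 452.3.
Round up.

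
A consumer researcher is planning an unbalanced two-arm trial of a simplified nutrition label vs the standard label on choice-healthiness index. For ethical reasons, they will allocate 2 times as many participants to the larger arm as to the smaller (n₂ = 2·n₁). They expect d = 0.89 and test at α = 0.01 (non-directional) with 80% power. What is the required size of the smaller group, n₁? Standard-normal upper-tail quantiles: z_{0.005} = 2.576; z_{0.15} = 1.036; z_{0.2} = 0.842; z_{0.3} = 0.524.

n₁ = 23

With allocation ratio k = n₂/n₁ = 2, Var(x̄₁−x̄₂) = σ²(1/n₁ + 1/(k·n₁)) = σ²·(k+1)/(k·n₁).
So n₁ = (1 + 1/k)·((z_{α/2} + z_β)/d)² = 1.500 × (3.418/0.89)².
n₁ = 1.500 × 14.75 = 22.1.
Round up: n₁ = 23, giving n₂ = 2 × 23 = 46.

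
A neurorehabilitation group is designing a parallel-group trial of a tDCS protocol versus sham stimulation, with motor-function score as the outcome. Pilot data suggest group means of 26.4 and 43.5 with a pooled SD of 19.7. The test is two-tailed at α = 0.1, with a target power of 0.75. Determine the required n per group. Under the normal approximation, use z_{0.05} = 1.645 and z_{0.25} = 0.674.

Cohen's d = |M₁ − M₂| / SD_pooled = |26.4 − 43.5| / 19.7 = 17.1 / 19.7 = 0.868.
For two independent groups with equal n: n = 2·((z_{α/2} + z_β) / d)².
z_{α/2} + z_β = 1.645 + 0.674 = 2.319.
n = 2 × (2.319 / 0.868)² = 2 × 2.672² = 2 × 7.14 = 14.3.
Round up to the next whole participant.

n = 15 per group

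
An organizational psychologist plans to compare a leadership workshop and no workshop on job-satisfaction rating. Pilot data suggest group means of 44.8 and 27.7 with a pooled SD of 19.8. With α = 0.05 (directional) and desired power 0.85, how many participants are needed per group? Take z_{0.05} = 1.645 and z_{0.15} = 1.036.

n = 20 per group

Cohen's d = |M₁ − M₂| / SD_pooled = |44.8 − 27.7| / 19.8 = 17.1 / 19.8 = 0.864.
For two independent groups with equal n: n = 2·((z_{α} + z_β) / d)².
z_{α} + z_β = 1.645 + 1.036 = 2.681.
n = 2 × (2.681 / 0.864)² = 2 × 3.103² = 2 × 9.63 = 19.3.
Round up to the next whole participant.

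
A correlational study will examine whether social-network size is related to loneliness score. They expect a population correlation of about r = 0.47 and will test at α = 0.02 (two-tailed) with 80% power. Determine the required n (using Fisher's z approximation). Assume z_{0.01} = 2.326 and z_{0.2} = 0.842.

n = 42

Fisher's z: C = ½·ln((1+r)/(1−r)) = ½·ln(2.7736) = 0.5101.
n = ((z_{α/2} + z_β)/C)² + 3.
(2.326 + 0.842) / 0.5101 = 3.168 / 0.5101 = 6.211.
n = 6.211² + 3 = 38.57 + 3 = 41.6.
Round up.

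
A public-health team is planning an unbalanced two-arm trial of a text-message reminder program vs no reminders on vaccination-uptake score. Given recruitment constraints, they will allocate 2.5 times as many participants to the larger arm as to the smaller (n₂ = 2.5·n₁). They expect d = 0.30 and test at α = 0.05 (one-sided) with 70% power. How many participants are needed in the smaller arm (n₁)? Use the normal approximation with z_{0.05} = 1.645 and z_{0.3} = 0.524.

With allocation ratio k = n₂/n₁ = 2.5, Var(x̄₁−x̄₂) = σ²(1/n₁ + 1/(k·n₁)) = σ²·(k+1)/(k·n₁).
So n₁ = (1 + 1/k)·((z_{α} + z_β)/d)² = 1.400 × (2.169/0.30)².
n₁ = 1.400 × 52.27 = 73.2.
Round up: n₁ = 74, giving n₂ = 2.5 × 74 = 185.

n₁ = 74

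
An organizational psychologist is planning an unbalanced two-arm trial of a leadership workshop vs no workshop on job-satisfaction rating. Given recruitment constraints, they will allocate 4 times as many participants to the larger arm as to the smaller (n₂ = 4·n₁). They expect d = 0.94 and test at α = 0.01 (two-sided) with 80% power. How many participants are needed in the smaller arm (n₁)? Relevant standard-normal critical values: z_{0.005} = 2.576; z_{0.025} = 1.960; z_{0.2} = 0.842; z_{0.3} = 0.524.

With allocation ratio k = n₂/n₁ = 4, Var(x̄₁−x̄₂) = σ²(1/n₁ + 1/(k·n₁)) = σ²·(k+1)/(k·n₁).
So n₁ = (1 + 1/k)·((z_{α/2} + z_β)/d)² = 1.250 × (3.418/0.94)².
n₁ = 1.250 × 13.22 = 16.5.
Round up: n₁ = 17, giving n₂ = 4 × 17 = 68.

n₁ = 17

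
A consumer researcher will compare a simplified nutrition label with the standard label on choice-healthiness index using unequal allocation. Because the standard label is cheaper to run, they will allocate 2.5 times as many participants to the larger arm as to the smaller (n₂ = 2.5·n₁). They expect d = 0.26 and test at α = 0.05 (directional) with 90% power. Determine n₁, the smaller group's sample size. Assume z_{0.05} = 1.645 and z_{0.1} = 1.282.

With allocation ratio k = n₂/n₁ = 2.5, Var(x̄₁−x̄₂) = σ²(1/n₁ + 1/(k·n₁)) = σ²·(k+1)/(k·n₁).
So n₁ = (1 + 1/k)·((z_{α} + z_β)/d)² = 1.400 × (2.927/0.26)².
n₁ = 1.400 × 126.74 = 177.4.
Round up: n₁ = 178, giving n₂ = 2.5 × 178 = 445.

n₁ = 178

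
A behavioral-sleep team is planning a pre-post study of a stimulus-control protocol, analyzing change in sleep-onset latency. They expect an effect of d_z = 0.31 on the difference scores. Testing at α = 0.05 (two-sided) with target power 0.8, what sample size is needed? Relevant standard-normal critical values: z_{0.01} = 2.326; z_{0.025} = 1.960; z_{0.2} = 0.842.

n = 82 pairs

For a paired (one-sample on differences) test: n = ((z_{α/2} + z_β) / d)².
z_{α/2} + z_β = 1.960 + 0.842 = 2.802.
n = (2.802 / 0.31)² = 9.039² = 81.70.
Round up.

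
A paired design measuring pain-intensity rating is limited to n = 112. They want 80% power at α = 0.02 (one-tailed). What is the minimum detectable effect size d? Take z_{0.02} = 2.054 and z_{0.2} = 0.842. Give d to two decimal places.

For a single sample (or paired design) of n = 112: d_min = (z_{α} + z_β)/√n.
z-sum = 2.054 + 0.842 = 2.896.
d_min = 2.896 / √112 = 2.896 / 10.583 = 0.274.

d_min ≈ 0.27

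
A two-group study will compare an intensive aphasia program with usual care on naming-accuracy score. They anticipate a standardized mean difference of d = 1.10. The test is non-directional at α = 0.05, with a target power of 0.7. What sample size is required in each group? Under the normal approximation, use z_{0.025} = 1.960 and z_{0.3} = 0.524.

n = 11 per group

For two independent groups with equal n: n = 2·((z_{α/2} + z_β) / d)².
z_{α/2} + z_β = 1.960 + 0.524 = 2.484.
n = 2 × (2.484 / 1.10)² = 2 × 2.258² = 2 × 5.10 = 10.2.
Round up to the next whole participant.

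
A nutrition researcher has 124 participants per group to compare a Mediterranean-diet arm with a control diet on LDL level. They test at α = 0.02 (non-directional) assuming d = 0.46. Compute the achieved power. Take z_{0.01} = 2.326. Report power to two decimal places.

For two equal groups, power = Φ(d·√(n/2) − z_{α/2}).
d·√(n/2) = 0.46 × √(124/2) = 0.46 × 7.874 = 3.622.
z_β = 3.622 − 2.326 = 1.296.
Power = Φ(1.296) = 0.903.

power ≈ 0.90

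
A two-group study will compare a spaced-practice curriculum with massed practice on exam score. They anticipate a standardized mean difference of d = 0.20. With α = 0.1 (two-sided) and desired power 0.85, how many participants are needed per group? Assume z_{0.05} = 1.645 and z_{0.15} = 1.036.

For two independent groups with equal n: n = 2·((z_{α/2} + z_β) / d)².
z_{α/2} + z_β = 1.645 + 1.036 = 2.681.
n = 2 × (2.681 / 0.20)² = 2 × 13.405² = 2 × 179.69 = 359.4.
Round up to the next whole participant.

n = 360 per group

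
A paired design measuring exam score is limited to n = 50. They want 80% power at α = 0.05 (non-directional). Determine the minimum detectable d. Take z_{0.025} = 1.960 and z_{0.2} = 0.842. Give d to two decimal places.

d_min ≈ 0.40

For a single sample (or paired design) of n = 50: d_min = (z_{α/2} + z_β)/√n.
z-sum = 1.960 + 0.842 = 2.802.
d_min = 2.802 / √50 = 2.802 / 7.071 = 0.396.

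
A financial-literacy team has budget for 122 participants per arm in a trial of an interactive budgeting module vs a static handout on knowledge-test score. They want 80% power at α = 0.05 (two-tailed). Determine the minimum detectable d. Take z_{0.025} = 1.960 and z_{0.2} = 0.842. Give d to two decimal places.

For two independent groups of n = 122 each: d_min = (z_{α/2} + z_β)·√(2/n).
z-sum = 1.960 + 0.842 = 2.802.
d_min = 2.802 × √(2/122) = 2.802 × 0.1280 = 0.359.

d_min ≈ 0.36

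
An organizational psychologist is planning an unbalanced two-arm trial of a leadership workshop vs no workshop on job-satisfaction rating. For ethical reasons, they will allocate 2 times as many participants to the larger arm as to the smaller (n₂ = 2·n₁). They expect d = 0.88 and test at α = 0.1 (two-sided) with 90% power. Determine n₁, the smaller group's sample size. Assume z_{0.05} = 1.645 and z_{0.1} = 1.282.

With allocation ratio k = n₂/n₁ = 2, Var(x̄₁−x̄₂) = σ²(1/n₁ + 1/(k·n₁)) = σ²·(k+1)/(k·n₁).
So n₁ = (1 + 1/k)·((z_{α/2} + z_β)/d)² = 1.500 × (2.927/0.88)².
n₁ = 1.500 × 11.06 = 16.6.
Round up: n₁ = 17, giving n₂ = 2 × 17 = 34.

n₁ = 17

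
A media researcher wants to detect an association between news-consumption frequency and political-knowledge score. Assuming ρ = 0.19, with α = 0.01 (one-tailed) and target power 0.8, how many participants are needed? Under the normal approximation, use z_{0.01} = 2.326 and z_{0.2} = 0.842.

n = 275

Fisher's z: C = ½·ln((1+r)/(1−r)) = ½·ln(1.4691) = 0.1923.
n = ((z_{α} + z_β)/C)² + 3.
(2.326 + 0.842) / 0.1923 = 3.168 / 0.1923 = 16.474.
n = 16.474² + 3 = 271.40 + 3 = 274.4.
Round up.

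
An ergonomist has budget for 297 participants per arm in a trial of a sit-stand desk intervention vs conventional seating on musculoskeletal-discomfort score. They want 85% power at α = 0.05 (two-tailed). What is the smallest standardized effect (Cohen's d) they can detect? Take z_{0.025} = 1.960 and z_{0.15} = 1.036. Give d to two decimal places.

d_min ≈ 0.25

For two independent groups of n = 297 each: d_min = (z_{α/2} + z_β)·√(2/n).
z-sum = 1.960 + 1.036 = 2.996.
d_min = 2.996 × √(2/297) = 2.996 × 0.0821 = 0.246.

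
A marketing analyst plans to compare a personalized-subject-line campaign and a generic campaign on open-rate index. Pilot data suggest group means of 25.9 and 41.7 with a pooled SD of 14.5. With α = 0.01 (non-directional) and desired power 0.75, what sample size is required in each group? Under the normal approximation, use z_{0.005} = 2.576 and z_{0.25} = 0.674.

Cohen's d = |M₁ − M₂| / SD_pooled = |25.9 − 41.7| / 14.5 = 15.8 / 14.5 = 1.090.
For two independent groups with equal n: n = 2·((z_{α/2} + z_β) / d)².
z_{α/2} + z_β = 2.576 + 0.674 = 3.250.
n = 2 × (3.250 / 1.090)² = 2 × 2.982² = 2 × 8.89 = 17.8.
Round up to the next whole participant.

n = 18 per group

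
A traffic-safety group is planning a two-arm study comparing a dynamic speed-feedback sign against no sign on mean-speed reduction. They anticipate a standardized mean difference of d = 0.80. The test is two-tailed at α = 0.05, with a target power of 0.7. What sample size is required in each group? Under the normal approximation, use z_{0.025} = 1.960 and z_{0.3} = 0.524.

n = 20 per group

For two independent groups with equal n: n = 2·((z_{α/2} + z_β) / d)².
z_{α/2} + z_β = 1.960 + 0.524 = 2.484.
n = 2 × (2.484 / 0.80)² = 2 × 3.105² = 2 × 9.64 = 19.3.
Round up to the next whole participant.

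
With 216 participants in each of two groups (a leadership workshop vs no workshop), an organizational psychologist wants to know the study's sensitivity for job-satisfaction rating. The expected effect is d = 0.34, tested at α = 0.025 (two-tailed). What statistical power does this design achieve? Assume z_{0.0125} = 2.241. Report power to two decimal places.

For two equal groups, power = Φ(d·√(n/2) − z_{α/2}).
d·√(n/2) = 0.34 × √(216/2) = 0.34 × 10.392 = 3.533.
z_β = 3.533 − 2.241 = 1.292.
Power = Φ(1.292) = 0.902.

power ≈ 0.90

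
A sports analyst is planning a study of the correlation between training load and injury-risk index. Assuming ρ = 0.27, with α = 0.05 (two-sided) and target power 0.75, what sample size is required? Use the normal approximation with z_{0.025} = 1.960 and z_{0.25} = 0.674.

n = 94

Fisher's z: C = ½·ln((1+r)/(1−r)) = ½·ln(1.7397) = 0.2769.
n = ((z_{α/2} + z_β)/C)² + 3.
(1.960 + 0.674) / 0.2769 = 2.634 / 0.2769 = 9.512.
n = 9.512² + 3 = 90.49 + 3 = 93.5.
Round up.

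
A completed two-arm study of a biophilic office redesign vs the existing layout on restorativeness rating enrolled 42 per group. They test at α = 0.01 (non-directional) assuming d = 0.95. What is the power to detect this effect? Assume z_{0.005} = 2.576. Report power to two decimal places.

For two equal groups, power = Φ(d·√(n/2) − z_{α/2}).
d·√(n/2) = 0.95 × √(42/2) = 0.95 × 4.583 = 4.353.
z_β = 4.353 − 2.576 = 1.777.
Power = Φ(1.777) = 0.962.

power ≈ 0.96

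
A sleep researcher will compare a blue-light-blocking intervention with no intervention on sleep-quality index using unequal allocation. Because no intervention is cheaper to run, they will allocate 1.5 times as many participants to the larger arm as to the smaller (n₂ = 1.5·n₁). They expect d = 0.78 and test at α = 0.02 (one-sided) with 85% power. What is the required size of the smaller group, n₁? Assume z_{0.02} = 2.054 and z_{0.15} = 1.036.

With allocation ratio k = n₂/n₁ = 1.5, Var(x̄₁−x̄₂) = σ²(1/n₁ + 1/(k·n₁)) = σ²·(k+1)/(k·n₁).
So n₁ = (1 + 1/k)·((z_{α} + z_β)/d)² = 1.667 × (3.090/0.78)².
n₁ = 1.667 × 15.69 = 26.2.
Round up: n₁ = 27, giving n₂ = ⌈1.5 × 27⌉ = ⌈40.5⌉ = 41.

n₁ = 27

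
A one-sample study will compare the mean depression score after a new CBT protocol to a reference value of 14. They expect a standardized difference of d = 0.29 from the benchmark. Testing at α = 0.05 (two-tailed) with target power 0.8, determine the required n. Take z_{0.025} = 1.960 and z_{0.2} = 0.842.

n = 94

For a one-sample test: n = ((z_{α/2} + z_β) / d)².
z_{α/2} + z_β = 1.960 + 0.842 = 2.802.
n = (2.802 / 0.29)² = 9.662² = 93.36.
Round up.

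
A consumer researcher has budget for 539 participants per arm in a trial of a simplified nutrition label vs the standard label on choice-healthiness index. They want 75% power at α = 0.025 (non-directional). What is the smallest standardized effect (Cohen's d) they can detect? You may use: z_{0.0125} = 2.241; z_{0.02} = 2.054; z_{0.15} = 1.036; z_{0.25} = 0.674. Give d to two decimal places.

d_min ≈ 0.18

For two independent groups of n = 539 each: d_min = (z_{α/2} + z_β)·√(2/n).
z-sum = 2.241 + 0.674 = 2.915.
d_min = 2.915 × √(2/539) = 2.915 × 0.0609 = 0.178.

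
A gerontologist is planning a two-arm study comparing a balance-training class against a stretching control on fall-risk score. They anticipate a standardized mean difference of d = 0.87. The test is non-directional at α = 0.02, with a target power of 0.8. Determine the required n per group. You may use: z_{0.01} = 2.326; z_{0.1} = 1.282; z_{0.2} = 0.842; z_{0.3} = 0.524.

For two independent groups with equal n: n = 2·((z_{α/2} + z_β) / d)².
z_{α/2} + z_β = 2.326 + 0.842 = 3.168.
n = 2 × (3.168 / 0.87)² = 2 × 3.641² = 2 × 13.26 = 26.5.
Round up to the next whole participant.

n = 27 per group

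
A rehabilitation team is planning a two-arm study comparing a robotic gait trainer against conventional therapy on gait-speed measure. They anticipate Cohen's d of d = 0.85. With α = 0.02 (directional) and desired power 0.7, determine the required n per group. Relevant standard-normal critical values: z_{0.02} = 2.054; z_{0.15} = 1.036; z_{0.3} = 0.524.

n = 19 per group

For two independent groups with equal n: n = 2·((z_{α} + z_β) / d)².
z_{α} + z_β = 2.054 + 0.524 = 2.578.
n = 2 × (2.578 / 0.85)² = 2 × 3.033² = 2 × 9.20 = 18.4.
Round up to the next whole participant.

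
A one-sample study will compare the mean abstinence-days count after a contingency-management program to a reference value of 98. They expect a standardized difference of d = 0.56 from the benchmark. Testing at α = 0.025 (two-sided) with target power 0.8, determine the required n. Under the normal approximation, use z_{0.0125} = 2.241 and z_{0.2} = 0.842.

n = 31

For a one-sample test: n = ((z_{α/2} + z_β) / d)².
z_{α/2} + z_β = 2.241 + 0.842 = 3.083.
n = (3.083 / 0.56)² = 5.505² = 30.31.
Round up.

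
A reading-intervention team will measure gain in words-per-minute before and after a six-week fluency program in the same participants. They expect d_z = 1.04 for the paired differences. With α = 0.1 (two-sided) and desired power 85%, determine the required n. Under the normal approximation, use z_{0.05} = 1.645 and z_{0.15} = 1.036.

n = 7 pairs

For a paired (one-sample on differences) test: n = ((z_{α/2} + z_β) / d)².
z_{α/2} + z_β = 1.645 + 1.036 = 2.681.
n = (2.681 / 1.04)² = 2.578² = 6.65.
Round up.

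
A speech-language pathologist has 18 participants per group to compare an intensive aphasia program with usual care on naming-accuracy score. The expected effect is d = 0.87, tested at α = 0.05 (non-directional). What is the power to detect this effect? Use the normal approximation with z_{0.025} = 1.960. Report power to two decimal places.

For two equal groups, power = Φ(d·√(n/2) − z_{α/2}).
d·√(n/2) = 0.87 × √(18/2) = 0.87 × 3.000 = 2.610.
z_β = 2.610 − 1.960 = 0.650.
Power = Φ(0.650) = 0.742.

power ≈ 0.74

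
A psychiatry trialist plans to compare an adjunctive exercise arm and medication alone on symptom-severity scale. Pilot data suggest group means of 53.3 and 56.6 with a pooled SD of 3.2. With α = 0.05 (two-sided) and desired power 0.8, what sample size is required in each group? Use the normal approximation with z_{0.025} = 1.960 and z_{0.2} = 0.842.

n = 15 per group

Cohen's d = |M₁ − M₂| / SD_pooled = |53.3 − 56.6| / 3.2 = 3.3 / 3.2 = 1.031.
For two independent groups with equal n: n = 2·((z_{α/2} + z_β) / d)².
z_{α/2} + z_β = 1.960 + 0.842 = 2.802.
n = 2 × (2.802 / 1.031)² = 2 × 2.718² = 2 × 7.39 = 14.8.
Round up to the next whole participant.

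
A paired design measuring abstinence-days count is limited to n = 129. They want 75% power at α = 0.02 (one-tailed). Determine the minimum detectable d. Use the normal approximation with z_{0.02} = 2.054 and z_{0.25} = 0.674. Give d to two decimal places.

For a single sample (or paired design) of n = 129: d_min = (z_{α} + z_β)/√n.
z-sum = 2.054 + 0.674 = 2.728.
d_min = 2.728 / √129 = 2.728 / 11.358 = 0.240.

d_min ≈ 0.24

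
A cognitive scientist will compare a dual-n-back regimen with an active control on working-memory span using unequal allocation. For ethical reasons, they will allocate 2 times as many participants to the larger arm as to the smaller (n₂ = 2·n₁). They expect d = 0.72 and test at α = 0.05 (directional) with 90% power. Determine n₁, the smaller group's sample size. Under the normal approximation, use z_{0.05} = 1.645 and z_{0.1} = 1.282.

n₁ = 25

With allocation ratio k = n₂/n₁ = 2, Var(x̄₁−x̄₂) = σ²(1/n₁ + 1/(k·n₁)) = σ²·(k+1)/(k·n₁).
So n₁ = (1 + 1/k)·((z_{α} + z_β)/d)² = 1.500 × (2.927/0.72)².
n₁ = 1.500 × 16.53 = 24.8.
Round up: n₁ = 25, giving n₂ = 2 × 25 = 50.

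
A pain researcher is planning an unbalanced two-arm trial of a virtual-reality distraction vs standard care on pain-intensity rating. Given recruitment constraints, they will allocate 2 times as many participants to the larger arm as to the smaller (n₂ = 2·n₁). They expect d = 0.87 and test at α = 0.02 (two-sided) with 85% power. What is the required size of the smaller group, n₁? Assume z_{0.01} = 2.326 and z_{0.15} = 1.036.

With allocation ratio k = n₂/n₁ = 2, Var(x̄₁−x̄₂) = σ²(1/n₁ + 1/(k·n₁)) = σ²·(k+1)/(k·n₁).
So n₁ = (1 + 1/k)·((z_{α/2} + z_β)/d)² = 1.500 × (3.362/0.87)².
n₁ = 1.500 × 14.93 = 22.4.
Round up: n₁ = 23, giving n₂ = 2 × 23 = 46.

n₁ = 23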